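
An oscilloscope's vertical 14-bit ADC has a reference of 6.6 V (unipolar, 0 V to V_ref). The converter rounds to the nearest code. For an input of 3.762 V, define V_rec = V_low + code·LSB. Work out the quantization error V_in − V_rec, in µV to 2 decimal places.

Step size: 6.6 V ÷ 2^14 = 402.83 µV.
(V_in − V_low)/LSB = (3.762 − 0)/0.000402832 = 9338.8800 → code 9339 (round).
Code 9339 maps back to 0 + 9339×0.000402832 V = 3.7620483 V.
Difference: -4.83398e-05 V → -48.34 µV.

-48.34 µV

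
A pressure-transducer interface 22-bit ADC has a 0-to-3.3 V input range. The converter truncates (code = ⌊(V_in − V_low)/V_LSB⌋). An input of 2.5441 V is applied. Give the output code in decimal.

LSB = 3.3 V / 4194304 = 0.79 µV.
Input sits at 3233554.184 steps above V_low.
⌊·⌋(3233554.184) = 3233554.

code 3233554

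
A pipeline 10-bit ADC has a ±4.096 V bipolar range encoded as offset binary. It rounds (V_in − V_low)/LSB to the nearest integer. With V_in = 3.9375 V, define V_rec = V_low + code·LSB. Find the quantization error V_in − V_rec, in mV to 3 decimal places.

1.500 mV

One LSB is 8.192 V / 1024 = 8.000 mV.
Scaled input = 1004.1875 LSBs, so code = 1004.
Code 1004 maps back to (−4.096) + 1004×0.008 V = 3.936 V.
Error = 3.9375 − 3.936 = 0.0015 V = 1.500 mV.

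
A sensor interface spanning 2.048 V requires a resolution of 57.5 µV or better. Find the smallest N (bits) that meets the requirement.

16 bits

Number of steps required ≥ 2.048 V / 57.5 µV = 35617.39.
Need 2^N ≥ 35617.39; 2^15 = 32768, 2^16 = 65536.
Minimum N = 16.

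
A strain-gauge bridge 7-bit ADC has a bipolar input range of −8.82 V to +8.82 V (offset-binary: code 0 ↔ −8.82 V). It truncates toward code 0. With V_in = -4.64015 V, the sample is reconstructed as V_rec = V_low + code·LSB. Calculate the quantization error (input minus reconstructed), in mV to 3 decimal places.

45.475 mV

One LSB is 17.64 V / 128 = 137.812 mV.
(-4.64015 − (−8.82))/0.137813 = 30.3300; ⌊·⌋ gives code 30.
V_rec = (−8.82) + 30·0.137813 = -4.685625 V.
V_in − V_rec = 0.045475 V = 45.475 mV.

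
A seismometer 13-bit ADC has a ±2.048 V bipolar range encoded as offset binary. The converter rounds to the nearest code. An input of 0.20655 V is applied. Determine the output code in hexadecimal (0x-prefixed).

code 0x119D (decimal 4509)

LSB = 4.096 V / 8192 = 0.500 mV.
(0.20655 − (−2.048)) / 0.0005 = 4509.100 LSBs.
Round → code 4509.
In hexadecimal (0x-prefixed): 0x119D.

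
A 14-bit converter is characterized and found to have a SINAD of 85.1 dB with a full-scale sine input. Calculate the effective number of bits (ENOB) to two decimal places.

ENOB = (SINAD − 1.76) / 6.02 = (85.1 − 1.76)/6.02 = 13.844.

13.84 bits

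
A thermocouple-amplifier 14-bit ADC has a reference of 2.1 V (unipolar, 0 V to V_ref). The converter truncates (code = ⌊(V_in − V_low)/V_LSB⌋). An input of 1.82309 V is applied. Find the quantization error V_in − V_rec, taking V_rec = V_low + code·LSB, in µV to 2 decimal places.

LSB = 2.1/2^14 = 128.17 µV.
Scaled input = 14223.5746 LSBs, so code = 14223.
Reconstructed: 1.8230164 V.
Difference: 7.36426e-05 V → 73.64 µV.

73.64 µV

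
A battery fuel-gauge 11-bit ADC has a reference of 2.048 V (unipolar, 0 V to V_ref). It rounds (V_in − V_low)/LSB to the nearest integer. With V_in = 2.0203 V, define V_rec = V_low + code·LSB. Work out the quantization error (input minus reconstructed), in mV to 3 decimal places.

Step size: 2.048 V ÷ 2^11 = 1.000 mV.
(V_in − V_low)/LSB = (2.0203 − 0)/0.001 = 2020.3000 → code 2020 (round).
Code 2020 maps back to 0 + 2020×0.001 V = 2.02 V.
V_in − V_rec = 0.0003 V = 0.300 mV.

0.300 mV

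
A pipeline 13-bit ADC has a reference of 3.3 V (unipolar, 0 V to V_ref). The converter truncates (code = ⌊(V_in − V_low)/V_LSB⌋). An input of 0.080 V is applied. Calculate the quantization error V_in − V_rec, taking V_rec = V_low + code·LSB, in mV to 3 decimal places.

0.239 mV

LSB = 3.3/2^13 = 402.83 µV.
(V_in − V_low)/LSB = (0.080 − 0)/0.000402832 = 198.5939 → code 198 (floor).
Code 198 maps back to 0 + 198×0.000402832 V = 0.079760742 V.
V_in − V_rec = 0.000239258 V = 0.239 mV.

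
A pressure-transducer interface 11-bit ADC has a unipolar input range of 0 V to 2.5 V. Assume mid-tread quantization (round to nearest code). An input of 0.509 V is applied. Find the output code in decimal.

With 2048 levels over 2.5 V, one step is 1.221 mV.
(V_in − V_low)/LSB = (0.509 − 0) / 0.0012207 = 416.973.
round(416.973) = 417.

code 417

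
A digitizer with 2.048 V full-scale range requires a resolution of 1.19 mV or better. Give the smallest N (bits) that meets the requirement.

Number of steps required ≥ 2.048 V / 1.19 mV = 1721.01.
Need 2^N ≥ 1721.01; 2^10 = 1024, 2^11 = 2048.
Minimum N = 11.

11 bits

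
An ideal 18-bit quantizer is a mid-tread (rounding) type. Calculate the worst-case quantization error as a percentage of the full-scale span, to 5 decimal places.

0.00019 %

Rounding → worst-case error = ½ LSB = V_FS/2^19, so 100/524288 = 0.000190735 % of full scale.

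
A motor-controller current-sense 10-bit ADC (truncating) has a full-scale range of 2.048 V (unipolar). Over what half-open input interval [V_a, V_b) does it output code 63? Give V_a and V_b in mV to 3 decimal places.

[126.000 mV, 128.000 mV)

LSB = 2.048/2^10 = 2.000 mV.
V_a = V_low + 63·LSB = 0.126 V; V_b = V_low + 64·LSB = 0.128 V.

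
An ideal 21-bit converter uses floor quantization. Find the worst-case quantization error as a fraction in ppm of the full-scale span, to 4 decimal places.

Truncating → worst-case error = 1 LSB = V_FS/2^21, so 1e+06/2097152 = 0.476837 ppm of full scale.

0.4768 ppm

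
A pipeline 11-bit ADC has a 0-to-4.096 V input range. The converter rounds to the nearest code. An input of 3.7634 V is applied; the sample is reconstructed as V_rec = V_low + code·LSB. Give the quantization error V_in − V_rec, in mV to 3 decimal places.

-0.600 mV

LSB = 4.096/2^11 = 2.000 mV.
(3.7634 − 0)/0.002 = 1881.7000; round gives code 1882.
V_rec = 0 + 1882·0.002 = 3.764 V.
V_in − V_rec = -0.0006 V = -0.600 mV.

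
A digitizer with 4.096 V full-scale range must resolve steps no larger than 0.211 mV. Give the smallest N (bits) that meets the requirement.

15 bits

Number of steps required ≥ 4.096 V / 0.211 mV = 19412.32.
Need 2^N ≥ 19412.32; 2^14 = 16384, 2^15 = 32768.
Minimum N = 15.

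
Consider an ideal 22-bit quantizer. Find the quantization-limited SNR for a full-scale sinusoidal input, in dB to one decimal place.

SNR ≈ 6.02·N + 1.76 dB = 6.02·22 + 1.76 = 134.20 dB.

134.2 dB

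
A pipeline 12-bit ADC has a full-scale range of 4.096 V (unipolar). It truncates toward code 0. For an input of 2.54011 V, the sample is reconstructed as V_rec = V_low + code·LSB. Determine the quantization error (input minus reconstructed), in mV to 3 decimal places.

Step size: 4.096 V ÷ 2^12 = 1.000 mV.
Scaled input = 2540.1100 LSBs, so code = 2540.
Code 2540 maps back to 0 + 2540×0.001 V = 2.54 V.
Error = 2.54011 − 2.54 = 0.00011 V = 0.110 mV.

0.110 mV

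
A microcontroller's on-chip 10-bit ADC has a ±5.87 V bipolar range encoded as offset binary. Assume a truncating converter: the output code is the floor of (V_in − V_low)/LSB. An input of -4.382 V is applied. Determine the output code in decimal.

code 129

Full-scale span = 11.74 V; LSB = 11.74/2^10 = 11.465 mV.
(-4.382 − (−5.87)) / 0.0114648 = 129.788 LSBs.
Floor → code 129.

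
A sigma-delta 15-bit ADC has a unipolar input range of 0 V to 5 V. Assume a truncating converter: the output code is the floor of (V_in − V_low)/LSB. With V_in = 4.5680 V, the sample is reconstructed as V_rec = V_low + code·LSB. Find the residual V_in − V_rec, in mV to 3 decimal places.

0.129 mV

One LSB is 5 V / 32768 = 152.59 µV.
Scaled input = 29936.8448 LSBs, so code = 29936.
V_rec = 0 + 29936·0.000152588 = 4.5678711 V.
Difference: 0.000128906 V → 0.129 mV.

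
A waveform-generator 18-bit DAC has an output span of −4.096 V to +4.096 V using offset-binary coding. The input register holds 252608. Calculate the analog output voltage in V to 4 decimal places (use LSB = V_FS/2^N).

LSB = 8.192 V / 2^18 = 31.25 µV.
V_out = (−4.096) + 252608 × 3.125e-05 V = 3.798 V.

3.7980 V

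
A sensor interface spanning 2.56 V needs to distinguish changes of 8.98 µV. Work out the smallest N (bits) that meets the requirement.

19 bits

Number of steps required ≥ 2.56 V / 8.98 µV = 285077.95.
Need 2^N ≥ 285077.95; 2^18 = 262144, 2^19 = 524288.
Minimum N = 19.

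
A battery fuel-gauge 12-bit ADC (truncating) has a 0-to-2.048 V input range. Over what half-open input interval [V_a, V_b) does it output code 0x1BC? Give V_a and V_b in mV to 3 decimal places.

LSB = 2.048/2^12 = 0.500 mV.
Code 0x1BC = 444 decimal.
V_a = V_low + 444·LSB = 0.222 V; V_b = V_low + 445·LSB = 0.2225 V.

[222.000 mV, 222.500 mV)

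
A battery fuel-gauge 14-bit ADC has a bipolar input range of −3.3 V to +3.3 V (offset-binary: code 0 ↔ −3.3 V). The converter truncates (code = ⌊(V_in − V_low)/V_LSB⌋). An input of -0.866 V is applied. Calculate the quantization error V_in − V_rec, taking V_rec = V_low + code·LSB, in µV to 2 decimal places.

88.87 µV

LSB = 6.6/2^14 = 402.83 µV.
(V_in − V_low)/LSB = (-0.866 − (−3.3))/0.000402832 = 6042.2206 → code 6042 (floor).
V_rec = (−3.3) + 6042·0.000402832 = -0.86608887 V.
Difference: 8.88672e-05 V → 88.87 µV.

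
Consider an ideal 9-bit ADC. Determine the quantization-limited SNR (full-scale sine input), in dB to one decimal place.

55.9 dB

SNR ≈ 6.02·N + 1.76 dB = 6.02·9 + 1.76 = 55.94 dB.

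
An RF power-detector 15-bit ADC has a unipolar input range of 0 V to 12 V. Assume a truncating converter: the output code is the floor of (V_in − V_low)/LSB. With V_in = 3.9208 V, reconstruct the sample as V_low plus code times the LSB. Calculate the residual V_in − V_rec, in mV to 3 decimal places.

0.146 mV

LSB = 12/2^15 = 366.21 µV.
(3.9208 − 0)/0.000366211 = 10706.3979; ⌊·⌋ gives code 10706.
Code 10706 maps back to 0 + 10706×0.000366211 V = 3.9206543 V.
Error = 3.9208 − 3.9206543 = 0.000145703 V = 0.146 mV.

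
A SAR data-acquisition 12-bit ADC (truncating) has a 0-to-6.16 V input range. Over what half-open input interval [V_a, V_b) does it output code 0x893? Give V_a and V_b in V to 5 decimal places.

[3.30107 V, 3.30258 V)

LSB = 6.16/2^12 = 1.504 mV.
Code 0x893 = 2195 decimal.
V_a = V_low + 2195·LSB = 3.30107 V; V_b = V_low + 2196·LSB = 3.30258 V.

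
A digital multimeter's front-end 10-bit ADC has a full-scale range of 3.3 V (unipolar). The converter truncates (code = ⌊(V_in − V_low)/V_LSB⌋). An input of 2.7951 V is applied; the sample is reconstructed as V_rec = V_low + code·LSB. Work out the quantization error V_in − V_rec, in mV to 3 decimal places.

One LSB is 3.3 V / 1024 = 3.223 mV.
(2.7951 − 0)/0.00322266 = 867.3280; ⌊·⌋ gives code 867.
Code 867 maps back to 0 + 867×0.00322266 V = 2.794043 V.
V_in − V_rec = 0.00105703 V = 1.057 mV.

1.057 mV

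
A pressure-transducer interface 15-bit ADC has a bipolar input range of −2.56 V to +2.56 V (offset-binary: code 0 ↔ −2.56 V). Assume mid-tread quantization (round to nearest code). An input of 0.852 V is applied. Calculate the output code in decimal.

code 21837

With 32768 levels over 5.12 V, one step is 156.25 µV.
Input sits at 21836.800 steps above V_low.
So the output code is 21837.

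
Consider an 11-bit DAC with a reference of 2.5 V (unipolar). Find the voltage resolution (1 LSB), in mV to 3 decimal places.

1.221 mV

Full-scale span = 2.5 V.
LSB = 2.5 / 2^11 = 2.5 / 2048 = 0.0012207 V = 1.221 mV.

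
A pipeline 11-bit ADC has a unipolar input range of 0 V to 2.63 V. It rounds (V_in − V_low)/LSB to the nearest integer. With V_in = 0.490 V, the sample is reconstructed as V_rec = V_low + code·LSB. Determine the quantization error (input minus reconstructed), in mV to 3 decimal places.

-0.557 mV

LSB = 2.63/2^11 = 1.284 mV.
(0.490 − 0)/0.00128418 = 381.5665; round gives code 382.
Reconstructed: 0.49055664 V.
Error = 0.490 − 0.49055664 = -0.000556641 V = -0.557 mV.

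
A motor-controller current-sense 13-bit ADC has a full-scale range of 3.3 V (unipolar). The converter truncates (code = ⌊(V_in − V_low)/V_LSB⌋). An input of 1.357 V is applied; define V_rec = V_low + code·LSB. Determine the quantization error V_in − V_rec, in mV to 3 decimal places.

0.262 mV

LSB = 3.3/2^13 = 402.83 µV.
Scaled input = 3368.6497 LSBs, so code = 3368.
Code 3368 maps back to 0 + 3368×0.000402832 V = 1.3567383 V.
Error = 1.357 − 1.3567383 = 0.000261719 V = 0.262 mV.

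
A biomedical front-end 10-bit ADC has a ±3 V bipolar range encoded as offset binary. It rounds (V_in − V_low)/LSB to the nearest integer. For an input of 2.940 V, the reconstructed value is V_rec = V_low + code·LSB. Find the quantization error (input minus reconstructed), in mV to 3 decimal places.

One LSB is 6 V / 1024 = 5.859 mV.
Scaled input = 1013.7600 LSBs, so code = 1014.
V_rec = (−3) + 1014·0.00585938 = 2.9414062 V.
Error = 2.940 − 2.9414062 = -0.00140625 V = -1.406 mV.

-1.406 mV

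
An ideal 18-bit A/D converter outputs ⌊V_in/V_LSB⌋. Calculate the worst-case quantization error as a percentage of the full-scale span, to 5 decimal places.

0.00038 %

Truncating → worst-case error = 1 LSB = V_FS/2^18, so 100/262144 = 0.00038147 % of full scale.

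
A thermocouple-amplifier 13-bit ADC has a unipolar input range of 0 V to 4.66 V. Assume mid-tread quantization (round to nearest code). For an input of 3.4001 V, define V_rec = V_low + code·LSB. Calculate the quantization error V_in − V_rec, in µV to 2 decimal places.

97.56 µV

One LSB is 4.66 V / 8192 = 0.569 mV.
(3.4001 − 0)/0.000568848 = 5977.1715; round gives code 5977.
Code 5977 maps back to 0 + 5977×0.000568848 V = 3.4000024 V.
V_in − V_rec = 9.75586e-05 V = 97.56 µV.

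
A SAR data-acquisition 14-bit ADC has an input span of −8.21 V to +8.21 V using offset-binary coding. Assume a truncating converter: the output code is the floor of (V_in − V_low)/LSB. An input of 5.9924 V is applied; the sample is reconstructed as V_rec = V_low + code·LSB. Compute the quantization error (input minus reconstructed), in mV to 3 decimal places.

One LSB is 16.42 V / 16384 = 1.002 mV.
Scaled input = 14171.2620 LSBs, so code = 14171.
Code 14171 maps back to (−8.21) + 14171×0.0010022 V = 5.9921375 V.
Difference: 0.000262549 V → 0.263 mV.

0.263 mV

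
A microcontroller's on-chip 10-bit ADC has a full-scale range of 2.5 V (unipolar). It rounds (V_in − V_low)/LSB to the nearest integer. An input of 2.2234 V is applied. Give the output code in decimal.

LSB = 2.5 V / 1024 = 2.441 mV.
(2.2234 − 0) / 0.00244141 = 910.705 LSBs.
So the output code is 911.

code 911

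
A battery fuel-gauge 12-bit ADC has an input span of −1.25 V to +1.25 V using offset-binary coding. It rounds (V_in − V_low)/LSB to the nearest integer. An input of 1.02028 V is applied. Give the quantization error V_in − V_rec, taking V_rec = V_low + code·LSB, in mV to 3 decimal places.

-0.228 mV

One LSB is 2.5 V / 4096 = 0.610 mV.
(1.02028 − (−1.25))/0.000610352 = 3719.6268; round gives code 3720.
V_rec = (−1.25) + 3720·0.000610352 = 1.0205078 V.
V_in − V_rec = -0.000227812 V = -0.228 mV.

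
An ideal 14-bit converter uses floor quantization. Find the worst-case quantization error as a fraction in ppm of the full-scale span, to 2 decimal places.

61.04 ppm

Truncating → worst-case error = 1 LSB = V_FS/2^14, so 1e+06/16384 = 61.0352 ppm of full scale.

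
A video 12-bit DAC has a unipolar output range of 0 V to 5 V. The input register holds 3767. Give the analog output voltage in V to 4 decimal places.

4.5984 V

LSB = 5 V / 2^12 = 1.221 mV.
V_out = 0 + 3767 × 0.0012207 V = 4.59839 V.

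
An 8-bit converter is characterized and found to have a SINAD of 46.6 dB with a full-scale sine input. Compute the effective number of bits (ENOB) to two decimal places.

7.45 bits

ENOB = (SINAD − 1.76) / 6.02 = (46.6 − 1.76)/6.02 = 7.449.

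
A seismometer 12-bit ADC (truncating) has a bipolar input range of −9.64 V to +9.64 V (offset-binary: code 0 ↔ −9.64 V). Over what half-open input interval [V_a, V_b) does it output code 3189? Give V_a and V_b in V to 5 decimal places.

[5.37072 V, 5.37543 V)

LSB = 19.28/2^12 = 4.707 mV.
V_a = V_low + 3189·LSB = 5.37072 V; V_b = V_low + 3190·LSB = 5.37543 V.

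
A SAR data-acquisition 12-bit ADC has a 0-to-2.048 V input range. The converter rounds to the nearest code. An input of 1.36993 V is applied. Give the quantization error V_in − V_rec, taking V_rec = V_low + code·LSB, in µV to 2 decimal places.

LSB = 2.048/2^12 = 0.500 mV.
(V_in − V_low)/LSB = (1.36993 − 0)/0.0005 = 2739.8600 → code 2740 (round).
V_rec = 0 + 2740·0.0005 = 1.37 V.
V_in − V_rec = -7e-05 V = -70.00 µV.

-70.00 µV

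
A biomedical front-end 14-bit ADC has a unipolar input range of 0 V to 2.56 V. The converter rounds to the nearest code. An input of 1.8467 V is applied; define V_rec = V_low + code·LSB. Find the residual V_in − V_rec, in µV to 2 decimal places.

-18.75 µV

One LSB is 2.56 V / 16384 = 156.25 µV.
(1.8467 − 0)/0.00015625 = 11818.8800; round gives code 11819.
Reconstructed: 1.8467187 V.
Difference: -1.875e-05 V → -18.75 µV.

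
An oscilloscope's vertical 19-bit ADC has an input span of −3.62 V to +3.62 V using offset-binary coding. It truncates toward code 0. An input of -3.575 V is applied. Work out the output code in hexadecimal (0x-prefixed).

code 0xCBA (decimal 3258)

With 524288 levels over 7.24 V, one step is 13.81 µV.
(V_in − V_low)/LSB = (-3.575 − (−3.62)) / 1.38092e-05 = 3258.696.
⌊·⌋(3258.696) = 3258.
In hexadecimal (0x-prefixed): 0xCBA.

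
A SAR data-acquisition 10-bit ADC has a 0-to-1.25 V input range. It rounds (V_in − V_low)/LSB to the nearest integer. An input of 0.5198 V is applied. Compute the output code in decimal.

With 1024 levels over 1.25 V, one step is 1.221 mV.
(V_in − V_low)/LSB = (0.5198 − 0) / 0.0012207 = 425.820.
round(425.820) = 426.

code 426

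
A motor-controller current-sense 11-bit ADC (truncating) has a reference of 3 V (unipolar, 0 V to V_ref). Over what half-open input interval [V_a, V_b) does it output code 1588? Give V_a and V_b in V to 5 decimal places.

LSB = 3/2^11 = 1.465 mV.
V_a = V_low + 1588·LSB = 2.32617 V; V_b = V_low + 1589·LSB = 2.32764 V.

[2.32617 V, 2.32764 V)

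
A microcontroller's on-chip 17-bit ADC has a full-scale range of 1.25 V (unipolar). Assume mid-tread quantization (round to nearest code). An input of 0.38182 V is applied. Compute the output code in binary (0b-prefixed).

code 0b1001110001100101 (decimal 40037)

Full-scale span = 1.25 V; LSB = 1.25/2^17 = 9.54 µV.
(0.38182 − 0) / 9.53674e-06 = 40036.729 LSBs.
So the output code is 40037.
In binary (0b-prefixed): 0b1001110001100101.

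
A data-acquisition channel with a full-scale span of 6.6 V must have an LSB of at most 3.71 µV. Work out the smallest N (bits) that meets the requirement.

Number of steps required ≥ 6.6 V / 3.71 µV = 1778975.74.
Need 2^N ≥ 1778975.74; 2^20 = 1048576, 2^21 = 2097152.
Minimum N = 21.

21 bits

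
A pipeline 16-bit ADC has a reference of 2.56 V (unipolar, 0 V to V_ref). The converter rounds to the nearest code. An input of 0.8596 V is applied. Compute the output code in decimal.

With 65536 levels over 2.56 V, one step is 39.06 µV.
(0.8596 − 0) / 3.90625e-05 = 22005.760 LSBs.
So the output code is 22006.

code 22006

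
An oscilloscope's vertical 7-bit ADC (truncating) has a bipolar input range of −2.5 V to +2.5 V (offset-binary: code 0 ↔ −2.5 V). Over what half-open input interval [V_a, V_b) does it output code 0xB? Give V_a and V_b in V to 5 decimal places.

LSB = 5/2^7 = 39.062 mV.
Code 0xB = 11 decimal.
V_a = V_low + 11·LSB = -2.07031 V; V_b = V_low + 12·LSB = -2.03125 V.

[-2.07031 V, -2.03125 V)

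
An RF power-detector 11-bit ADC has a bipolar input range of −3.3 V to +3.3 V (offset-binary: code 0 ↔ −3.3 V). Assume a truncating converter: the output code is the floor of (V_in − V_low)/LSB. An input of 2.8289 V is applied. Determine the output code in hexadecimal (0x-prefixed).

code 0x76D (decimal 1901)

LSB = 6.6 V / 2048 = 3.223 mV.
Input sits at 1901.816 steps above V_low.
Floor → code 1901.
In hexadecimal (0x-prefixed): 0x76D.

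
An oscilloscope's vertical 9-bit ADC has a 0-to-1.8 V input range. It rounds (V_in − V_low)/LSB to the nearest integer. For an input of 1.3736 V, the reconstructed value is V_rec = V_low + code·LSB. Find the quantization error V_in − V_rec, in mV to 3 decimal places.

-1.009 mV

LSB = 1.8/2^9 = 3.516 mV.
(1.3736 − 0)/0.00351563 = 390.7129; round gives code 391.
Reconstructed: 1.3746094 V.
Error = 1.3736 − 1.3746094 = -0.00100938 V = -1.009 mV.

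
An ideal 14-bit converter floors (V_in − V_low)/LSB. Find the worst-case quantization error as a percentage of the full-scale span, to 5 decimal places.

Truncating → worst-case error = 1 LSB = V_FS/2^14, so 100/16384 = 0.00610352 % of full scale.

0.00610 %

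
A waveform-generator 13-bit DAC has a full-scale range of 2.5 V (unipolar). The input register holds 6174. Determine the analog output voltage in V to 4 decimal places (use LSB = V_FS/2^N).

LSB = 2.5 V / 2^13 = 305.18 µV.
V_out = 0 + 6174 × 0.000305176 V = 1.88416 V.

1.8842 V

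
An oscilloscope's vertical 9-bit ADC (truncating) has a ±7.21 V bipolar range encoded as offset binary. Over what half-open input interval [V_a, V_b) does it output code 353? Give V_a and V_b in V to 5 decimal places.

[2.73191 V, 2.76008 V)

LSB = 14.42/2^9 = 28.164 mV.
V_a = V_low + 353·LSB = 2.73191 V; V_b = V_low + 354·LSB = 2.76008 V.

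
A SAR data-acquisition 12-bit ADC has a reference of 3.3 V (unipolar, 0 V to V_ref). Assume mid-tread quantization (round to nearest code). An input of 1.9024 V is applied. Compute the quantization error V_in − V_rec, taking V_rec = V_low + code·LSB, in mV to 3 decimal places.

Step size: 3.3 V ÷ 2^12 = 0.806 mV.
(1.9024 − 0)/0.000805664 = 2361.2819; round gives code 2361.
V_rec = 0 + 2361·0.000805664 = 1.9021729 V.
V_in − V_rec = 0.000227148 V = 0.227 mV.

0.227 mV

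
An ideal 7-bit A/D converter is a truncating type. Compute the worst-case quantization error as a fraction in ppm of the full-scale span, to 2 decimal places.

Truncating → worst-case error = 1 LSB = V_FS/2^7, so 1e+06/128 = 7812.5 ppm of full scale.

7812.50 ppm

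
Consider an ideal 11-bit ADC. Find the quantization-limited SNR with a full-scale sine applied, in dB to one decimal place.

68.0 dB

SNR ≈ 6.02·N + 1.76 dB = 6.02·11 + 1.76 = 67.98 dB.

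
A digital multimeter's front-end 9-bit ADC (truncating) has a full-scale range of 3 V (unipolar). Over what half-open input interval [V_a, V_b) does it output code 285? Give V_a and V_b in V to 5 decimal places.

LSB = 3/2^9 = 5.859 mV.
V_a = V_low + 285·LSB = 1.66992 V; V_b = V_low + 286·LSB = 1.67578 V.

[1.66992 V, 1.67578 V)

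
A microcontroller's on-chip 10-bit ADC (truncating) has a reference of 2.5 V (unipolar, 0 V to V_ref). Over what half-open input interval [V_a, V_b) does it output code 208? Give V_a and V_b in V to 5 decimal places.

LSB = 2.5/2^10 = 2.441 mV.
V_a = V_low + 208·LSB = 0.507812 V; V_b = V_low + 209·LSB = 0.510254 V.

[0.50781 V, 0.51025 V)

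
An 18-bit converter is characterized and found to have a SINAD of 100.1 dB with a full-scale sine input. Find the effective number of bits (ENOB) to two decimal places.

ENOB = (SINAD − 1.76) / 6.02 = (100.1 − 1.76)/6.02 = 16.336.

16.34 bits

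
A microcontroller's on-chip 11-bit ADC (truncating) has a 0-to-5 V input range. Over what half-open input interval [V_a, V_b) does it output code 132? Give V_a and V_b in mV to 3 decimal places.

LSB = 5/2^11 = 2.441 mV.
V_a = V_low + 132·LSB = 0.322266 V; V_b = V_low + 133·LSB = 0.324707 V.

[322.266 mV, 324.707 mV)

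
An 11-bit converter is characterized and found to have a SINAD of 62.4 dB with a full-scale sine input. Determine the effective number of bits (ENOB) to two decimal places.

10.07 bits

ENOB = (SINAD − 1.76) / 6.02 = (62.4 − 1.76)/6.02 = 10.073.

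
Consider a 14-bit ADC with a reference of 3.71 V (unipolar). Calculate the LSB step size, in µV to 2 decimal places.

226.44 µV

Full-scale span = 3.71 V.
LSB = 3.71 / 2^14 = 3.71 / 16384 = 0.00022644 V = 226.44 µV.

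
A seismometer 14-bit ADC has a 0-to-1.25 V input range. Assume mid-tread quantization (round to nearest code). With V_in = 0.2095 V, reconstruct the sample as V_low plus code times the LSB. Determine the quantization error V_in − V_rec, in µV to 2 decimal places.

-3.17 µV

Step size: 1.25 V ÷ 2^14 = 76.29 µV.
(0.2095 − 0)/7.62939e-05 = 2745.9584; round gives code 2746.
Code 2746 maps back to 0 + 2746×7.62939e-05 V = 0.20950317 V.
Error = 0.2095 − 0.20950317 = -3.17383e-06 V = -3.17 µV.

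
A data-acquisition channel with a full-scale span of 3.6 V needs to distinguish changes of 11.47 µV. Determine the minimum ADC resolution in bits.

19 bits

Number of steps required ≥ 3.6 V / 11.47 µV = 313862.25.
Need 2^N ≥ 313862.25; 2^18 = 262144, 2^19 = 524288.
Minimum N = 19.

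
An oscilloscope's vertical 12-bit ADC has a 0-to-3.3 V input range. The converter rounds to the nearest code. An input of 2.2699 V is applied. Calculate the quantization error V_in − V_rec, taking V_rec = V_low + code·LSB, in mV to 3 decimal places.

Step size: 3.3 V ÷ 2^12 = 0.806 mV.
(2.2699 − 0)/0.000805664 = 2817.4274; round gives code 2817.
Reconstructed: 2.2695557 V.
Error = 2.2699 − 2.2695557 = 0.000344336 V = 0.344 mV.

0.344 mV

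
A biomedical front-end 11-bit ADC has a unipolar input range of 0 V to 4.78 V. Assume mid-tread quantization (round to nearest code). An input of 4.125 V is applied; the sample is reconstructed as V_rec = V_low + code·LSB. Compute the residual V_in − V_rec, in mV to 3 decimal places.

Step size: 4.78 V ÷ 2^11 = 2.334 mV.
(V_in − V_low)/LSB = (4.125 − 0)/0.00233398 = 1767.3640 → code 1767 (round).
V_rec = 0 + 1767·0.00233398 = 4.1241504 V.
Error = 4.125 − 4.1241504 = 0.000849609 V = 0.850 mV.

0.850 mV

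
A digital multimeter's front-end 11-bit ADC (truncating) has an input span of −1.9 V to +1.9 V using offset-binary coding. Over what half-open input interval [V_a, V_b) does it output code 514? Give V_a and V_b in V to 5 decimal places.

[-0.94629 V, -0.94443 V)

LSB = 3.8/2^11 = 1.855 mV.
V_a = V_low + 514·LSB = -0.946289 V; V_b = V_low + 515·LSB = -0.944434 V.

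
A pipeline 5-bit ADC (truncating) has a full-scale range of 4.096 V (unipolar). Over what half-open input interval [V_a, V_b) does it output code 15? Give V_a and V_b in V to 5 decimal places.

LSB = 4.096/2^5 = 128.000 mV.
V_a = V_low + 15·LSB = 1.92 V; V_b = V_low + 16·LSB = 2.048 V.

[1.92000 V, 2.04800 V)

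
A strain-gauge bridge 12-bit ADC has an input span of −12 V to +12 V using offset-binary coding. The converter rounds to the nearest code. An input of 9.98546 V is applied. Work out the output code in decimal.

code 3752

Full-scale span = 24 V; LSB = 24/2^12 = 5.859 mV.
(9.98546 − (−12)) / 0.00585938 = 3752.185 LSBs.
Round → code 3752.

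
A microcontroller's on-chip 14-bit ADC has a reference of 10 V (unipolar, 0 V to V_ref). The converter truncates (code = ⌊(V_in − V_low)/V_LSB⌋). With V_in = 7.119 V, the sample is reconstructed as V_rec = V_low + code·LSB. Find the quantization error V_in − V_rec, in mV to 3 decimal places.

One LSB is 10 V / 16384 = 0.610 mV.
Scaled input = 11663.7696 LSBs, so code = 11663.
Reconstructed: 7.1185303 V.
V_in − V_rec = 0.000469727 V = 0.470 mV.

0.470 mV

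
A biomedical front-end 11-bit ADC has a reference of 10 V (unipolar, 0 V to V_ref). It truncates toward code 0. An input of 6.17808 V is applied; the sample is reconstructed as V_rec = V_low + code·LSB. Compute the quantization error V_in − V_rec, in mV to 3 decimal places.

1.322 mV

Step size: 10 V ÷ 2^11 = 4.883 mV.
(6.17808 − 0)/0.00488281 = 1265.2708; ⌊·⌋ gives code 1265.
Code 1265 maps back to 0 + 1265×0.00488281 V = 6.1767578 V.
Error = 6.17808 − 6.1767578 = 0.00132219 V = 1.322 mV.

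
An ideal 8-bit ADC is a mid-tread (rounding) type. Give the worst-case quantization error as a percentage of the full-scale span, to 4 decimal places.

Rounding → worst-case error = ½ LSB = V_FS/2^9, so 100/512 = 0.195312 % of full scale.

0.1953 %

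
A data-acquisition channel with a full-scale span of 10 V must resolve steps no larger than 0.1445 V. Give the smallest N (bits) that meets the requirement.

Number of steps required ≥ 10 V / 0.1445 V = 69.20.
Need 2^N ≥ 69.20; 2^6 = 64, 2^7 = 128.
Minimum N = 7.

7 bits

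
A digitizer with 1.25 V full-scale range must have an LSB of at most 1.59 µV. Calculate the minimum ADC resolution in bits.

20 bits

Number of steps required ≥ 1.25 V / 1.59 µV = 786163.52.
Need 2^N ≥ 786163.52; 2^19 = 524288, 2^20 = 1048576.
Minimum N = 20.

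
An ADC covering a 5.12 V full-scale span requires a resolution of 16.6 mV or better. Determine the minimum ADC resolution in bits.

9 bits

Number of steps required ≥ 5.12 V / 16.6 mV = 308.43.
Need 2^N ≥ 308.43; 2^8 = 256, 2^9 = 512.
Minimum N = 9.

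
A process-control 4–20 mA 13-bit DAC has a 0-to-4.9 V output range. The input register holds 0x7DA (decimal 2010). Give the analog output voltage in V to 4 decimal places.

1.2023 V

LSB = 4.9 V / 2^13 = 0.598 mV.
Code 0x7DA = 2010 decimal.
V_out = 0 + 2010 × 0.000598145 V = 1.20227 V.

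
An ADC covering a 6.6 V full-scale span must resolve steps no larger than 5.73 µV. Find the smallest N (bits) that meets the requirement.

Number of steps required ≥ 6.6 V / 5.73 µV = 1151832.46.
Need 2^N ≥ 1151832.46; 2^20 = 1048576, 2^21 = 2097152.
Minimum N = 21.

21 bits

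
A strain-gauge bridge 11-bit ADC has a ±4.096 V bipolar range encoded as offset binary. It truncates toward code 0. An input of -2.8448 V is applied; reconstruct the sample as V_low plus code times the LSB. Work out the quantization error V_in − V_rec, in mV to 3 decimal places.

One LSB is 8.192 V / 2048 = 4.000 mV.
Scaled input = 312.8000 LSBs, so code = 312.
Code 312 maps back to (−4.096) + 312×0.004 V = -2.848 V.
Difference: 0.0032 V → 3.200 mV.

3.200 mV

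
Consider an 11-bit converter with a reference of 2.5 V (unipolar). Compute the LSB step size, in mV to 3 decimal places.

1.221 mV

Full-scale span = 2.5 V.
LSB = 2.5 / 2^11 = 2.5 / 2048 = 0.0012207 V = 1.221 mV.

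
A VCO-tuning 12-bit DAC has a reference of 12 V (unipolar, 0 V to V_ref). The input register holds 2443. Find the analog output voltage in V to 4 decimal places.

7.1572 V

LSB = 12 V / 2^12 = 2.930 mV.
V_out = 0 + 2443 × 0.00292969 V = 7.15723 V.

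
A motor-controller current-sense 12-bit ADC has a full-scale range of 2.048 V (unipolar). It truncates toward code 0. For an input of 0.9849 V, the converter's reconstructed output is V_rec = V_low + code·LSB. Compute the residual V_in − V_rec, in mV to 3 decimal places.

LSB = 2.048/2^12 = 0.500 mV.
(V_in − V_low)/LSB = (0.9849 − 0)/0.0005 = 1969.8000 → code 1969 (floor).
Reconstructed: 0.9845 V.
Difference: 0.0004 V → 0.400 mV.

0.400 mV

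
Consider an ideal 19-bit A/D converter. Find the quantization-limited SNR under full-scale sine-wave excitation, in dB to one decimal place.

116.1 dB

SNR ≈ 6.02·N + 1.76 dB = 6.02·19 + 1.76 = 116.14 dB.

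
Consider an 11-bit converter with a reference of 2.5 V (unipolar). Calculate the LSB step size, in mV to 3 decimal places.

1.221 mV

Full-scale span = 2.5 V.
LSB = 2.5 / 2^11 = 2.5 / 2048 = 0.0012207 V = 1.221 mV.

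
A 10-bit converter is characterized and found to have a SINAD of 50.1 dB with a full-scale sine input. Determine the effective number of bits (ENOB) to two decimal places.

8.03 bits

ENOB = (SINAD − 1.76) / 6.02 = (50.1 − 1.76)/6.02 = 8.030.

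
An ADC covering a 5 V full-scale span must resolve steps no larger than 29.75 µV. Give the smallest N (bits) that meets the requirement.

Number of steps required ≥ 5 V / 29.75 µV = 168067.23.
Need 2^N ≥ 168067.23; 2^17 = 131072, 2^18 = 262144.
Minimum N = 18.

18 bits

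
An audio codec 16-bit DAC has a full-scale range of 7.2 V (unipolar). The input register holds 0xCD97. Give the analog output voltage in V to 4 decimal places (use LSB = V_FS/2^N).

5.7822 V

LSB = 7.2 V / 2^16 = 109.86 µV.
Code 0xCD97 = 52631 decimal.
V_out = 0 + 52631 × 0.000109863 V = 5.78221 V.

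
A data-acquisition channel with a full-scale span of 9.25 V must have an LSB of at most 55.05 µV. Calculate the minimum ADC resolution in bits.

Number of steps required ≥ 9.25 V / 55.05 µV = 168029.06.
Need 2^N ≥ 168029.06; 2^17 = 131072, 2^18 = 262144.
Minimum N = 18.

18 bits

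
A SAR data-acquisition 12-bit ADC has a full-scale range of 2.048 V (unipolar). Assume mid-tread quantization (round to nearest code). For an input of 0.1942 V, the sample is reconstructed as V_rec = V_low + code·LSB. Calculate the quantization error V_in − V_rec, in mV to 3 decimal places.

LSB = 2.048/2^12 = 0.500 mV.
(V_in − V_low)/LSB = (0.1942 − 0)/0.0005 = 388.4000 → code 388 (round).
V_rec = 0 + 388·0.0005 = 0.194 V.
V_in − V_rec = 0.0002 V = 0.200 mV.

0.200 mV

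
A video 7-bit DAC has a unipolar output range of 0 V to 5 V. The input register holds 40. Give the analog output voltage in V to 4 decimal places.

LSB = 5 V / 2^7 = 39.062 mV.
V_out = 0 + 40 × 0.0390625 V = 1.5625 V.

1.5625 V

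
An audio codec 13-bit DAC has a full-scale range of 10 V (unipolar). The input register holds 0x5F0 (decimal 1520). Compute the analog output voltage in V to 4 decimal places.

1.8555 V

LSB = 10 V / 2^13 = 1.221 mV.
Code 0x5F0 = 1520 decimal.
V_out = 0 + 1520 × 0.0012207 V = 1.85547 V.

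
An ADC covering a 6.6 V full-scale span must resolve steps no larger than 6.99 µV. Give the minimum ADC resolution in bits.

Number of steps required ≥ 6.6 V / 6.99 µV = 944206.01.
Need 2^N ≥ 944206.01; 2^19 = 524288, 2^20 = 1048576.
Minimum N = 20.

20 bits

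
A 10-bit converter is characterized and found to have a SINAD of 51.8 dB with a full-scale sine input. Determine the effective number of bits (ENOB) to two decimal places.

ENOB = (SINAD − 1.76) / 6.02 = (51.8 − 1.76)/6.02 = 8.312.

8.31 bits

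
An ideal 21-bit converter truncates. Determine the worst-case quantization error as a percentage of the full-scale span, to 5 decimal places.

0.00005 %

Truncating → worst-case error = 1 LSB = V_FS/2^21, so 100/2097152 = 4.76837e-05 % of full scale.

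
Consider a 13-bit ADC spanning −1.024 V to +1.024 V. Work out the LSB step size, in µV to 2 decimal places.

Full-scale span = 2.048 V.
LSB = 2.048 / 2^13 = 2.048 / 8192 = 0.00025 V = 250.00 µV.

250.00 µV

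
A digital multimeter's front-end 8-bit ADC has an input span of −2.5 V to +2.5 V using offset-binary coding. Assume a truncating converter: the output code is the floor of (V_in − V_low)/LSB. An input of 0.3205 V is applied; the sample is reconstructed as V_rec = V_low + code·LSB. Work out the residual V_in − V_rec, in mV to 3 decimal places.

8.000 mV

One LSB is 5 V / 256 = 19.531 mV.
(0.3205 − (−2.5))/0.0195312 = 144.4096; ⌊·⌋ gives code 144.
V_rec = (−2.5) + 144·0.0195312 = 0.3125 V.
Difference: 0.008 V → 8.000 mV.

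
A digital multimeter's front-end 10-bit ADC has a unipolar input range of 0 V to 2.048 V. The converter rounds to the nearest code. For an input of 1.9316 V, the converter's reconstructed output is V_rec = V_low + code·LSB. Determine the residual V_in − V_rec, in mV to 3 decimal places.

One LSB is 2.048 V / 1024 = 2.000 mV.
Scaled input = 965.8000 LSBs, so code = 966.
V_rec = 0 + 966·0.002 = 1.932 V.
V_in − V_rec = -0.0004 V = -0.400 mV.

-0.400 mV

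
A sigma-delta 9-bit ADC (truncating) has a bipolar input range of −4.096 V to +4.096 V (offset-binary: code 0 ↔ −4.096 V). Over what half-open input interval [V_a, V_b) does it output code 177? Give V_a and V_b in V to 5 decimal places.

LSB = 8.192/2^9 = 16.000 mV.
V_a = V_low + 177·LSB = -1.264 V; V_b = V_low + 178·LSB = -1.248 V.

[-1.26400 V, -1.24800 V)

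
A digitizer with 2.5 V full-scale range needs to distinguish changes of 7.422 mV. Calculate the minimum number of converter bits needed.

9 bits

Number of steps required ≥ 2.5 V / 7.422 mV = 336.84.
Need 2^N ≥ 336.84; 2^8 = 256, 2^9 = 512.
Minimum N = 9.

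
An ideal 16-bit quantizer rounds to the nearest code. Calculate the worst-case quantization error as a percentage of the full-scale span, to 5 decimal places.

0.00076 %

Rounding → worst-case error = ½ LSB = V_FS/2^17, so 100/131072 = 0.000762939 % of full scale.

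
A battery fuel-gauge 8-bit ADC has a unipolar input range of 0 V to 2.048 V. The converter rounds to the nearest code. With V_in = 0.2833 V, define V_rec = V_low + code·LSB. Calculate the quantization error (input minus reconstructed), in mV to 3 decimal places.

One LSB is 2.048 V / 256 = 8.000 mV.
(V_in − V_low)/LSB = (0.2833 − 0)/0.008 = 35.4125 → code 35 (round).
Reconstructed: 0.28 V.
V_in − V_rec = 0.0033 V = 3.300 mV.

3.300 mV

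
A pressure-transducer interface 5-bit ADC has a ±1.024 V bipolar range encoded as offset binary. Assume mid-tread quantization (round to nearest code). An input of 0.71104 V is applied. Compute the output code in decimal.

LSB = 2.048 V / 32 = 64.000 mV.
(V_in − V_low)/LSB = (0.71104 − (−1.024)) / 0.064 = 27.110.
So the output code is 27.

code 27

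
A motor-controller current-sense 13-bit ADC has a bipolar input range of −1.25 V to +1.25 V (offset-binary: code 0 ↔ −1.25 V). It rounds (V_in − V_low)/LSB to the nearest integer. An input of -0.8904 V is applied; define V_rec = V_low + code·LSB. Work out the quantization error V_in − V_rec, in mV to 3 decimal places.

One LSB is 2.5 V / 8192 = 305.18 µV.
(V_in − V_low)/LSB = (-0.8904 − (−1.25))/0.000305176 = 1178.3373 → code 1178 (round).
Reconstructed: -0.89050293 V.
Difference: 0.00010293 V → 0.103 mV.

0.103 mV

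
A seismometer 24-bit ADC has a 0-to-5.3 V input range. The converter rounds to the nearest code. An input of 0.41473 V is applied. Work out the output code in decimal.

code 1312833

Full-scale span = 5.3 V; LSB = 5.3/2^24 = 0.32 µV.
Input sits at 1312832.980 steps above V_low.
Round → code 1312833.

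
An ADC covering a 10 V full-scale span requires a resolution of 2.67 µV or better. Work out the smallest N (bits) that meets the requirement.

22 bits

Number of steps required ≥ 10 V / 2.67 µV = 3745318.35.
Need 2^N ≥ 3745318.35; 2^21 = 2097152, 2^22 = 4194304.
Minimum N = 22.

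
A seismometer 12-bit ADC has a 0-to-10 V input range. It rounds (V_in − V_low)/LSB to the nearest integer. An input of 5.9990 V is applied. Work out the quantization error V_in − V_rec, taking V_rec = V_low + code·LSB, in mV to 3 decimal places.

LSB = 10/2^12 = 2.441 mV.
Scaled input = 2457.1904 LSBs, so code = 2457.
V_rec = 0 + 2457·0.00244141 = 5.9985352 V.
Difference: 0.000464844 V → 0.465 mV.

0.465 mV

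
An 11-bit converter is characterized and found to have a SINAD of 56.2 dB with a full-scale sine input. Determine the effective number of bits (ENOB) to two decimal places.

9.04 bits

ENOB = (SINAD − 1.76) / 6.02 = (56.2 − 1.76)/6.02 = 9.043.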